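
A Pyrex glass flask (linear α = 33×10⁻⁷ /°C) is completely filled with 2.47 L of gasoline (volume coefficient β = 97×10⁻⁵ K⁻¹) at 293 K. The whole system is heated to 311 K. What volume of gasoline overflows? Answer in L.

The flask also expands: β_container ≈ 3α = 9.9×10⁻⁶ /K
Net overflow = V₀(β_liq − 3α_cont)ΔT
β − 3α = 9.70×10⁻⁴ − 9.9×10⁻⁶ = 9.601×10⁻⁴ /K; ΔT = 18 K
ΔV = 2.47 × 9.601×10⁻⁴ × 18 = 0.0427 L

0.0427 L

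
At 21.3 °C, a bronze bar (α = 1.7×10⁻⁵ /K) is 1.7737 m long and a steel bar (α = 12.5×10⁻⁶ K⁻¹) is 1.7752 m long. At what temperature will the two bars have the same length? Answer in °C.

T = 209.7 °C

Equal length when α₁L₁ΔT − α₂L₂ΔT = L₂ − L₁ = 1.50×10⁻³ m
α₁L₁ = 3.01529×10⁻⁵, α₂L₂ = 2.219×10⁻⁵ → Δ(αL) = 7.9629×10⁻⁶ m/K
ΔT = 1.50×10⁻³ / 7.9629×10⁻⁶ = 188.374 K, so T = 21.3 + 188.374 = 209.674 °C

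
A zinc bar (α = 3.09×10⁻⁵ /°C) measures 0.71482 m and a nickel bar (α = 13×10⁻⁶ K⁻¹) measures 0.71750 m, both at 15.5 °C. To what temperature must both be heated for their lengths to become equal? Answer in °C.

L₁(1 + α₁ΔT) = L₂(1 + α₂ΔT) ⇒ ΔT = (L₂ − L₁)/(α₁L₁ − α₂L₂)
L₂ − L₁ = 0.71750 − 0.71482 = 2.68×10⁻³ m
α₁L₁ − α₂L₂ = 3.09×10⁻⁵×0.71482 − 13×10⁻⁶×0.71750 = 1.2760438×10⁻⁵ m/K
ΔT = 2.68×10⁻³ / 1.2760438×10⁻⁵ = 210.024 K
T = 15.5 + 210.024 = 225.524 °C

T = 225.5 °C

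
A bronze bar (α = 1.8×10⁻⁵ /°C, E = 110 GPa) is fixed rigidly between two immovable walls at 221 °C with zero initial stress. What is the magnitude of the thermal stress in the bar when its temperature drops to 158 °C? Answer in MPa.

Fully constrained: the free strain ε = αΔT is blocked, so σ = Eε = EαΔT.
|ΔT| = 63 K
σ = 110×10⁹ × 1.8×10⁻⁵ × 63 = 1.25×10⁸ Pa

σ = 125 MPa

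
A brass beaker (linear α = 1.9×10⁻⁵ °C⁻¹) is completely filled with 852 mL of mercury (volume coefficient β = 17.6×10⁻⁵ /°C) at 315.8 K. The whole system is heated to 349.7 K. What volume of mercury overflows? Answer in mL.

3.44 mL

The beaker also expands: β_container ≈ 3α = 5.7×10⁻⁵ /K
Net overflow = V₀(β_liq − 3α_cont)ΔT
β − 3α = 1.76×10⁻⁴ − 5.7×10⁻⁵ = 1.19×10⁻⁴ /K; ΔT = 33.9 K
ΔV = 852 × 1.19×10⁻⁴ × 33.9 = 3.44 mL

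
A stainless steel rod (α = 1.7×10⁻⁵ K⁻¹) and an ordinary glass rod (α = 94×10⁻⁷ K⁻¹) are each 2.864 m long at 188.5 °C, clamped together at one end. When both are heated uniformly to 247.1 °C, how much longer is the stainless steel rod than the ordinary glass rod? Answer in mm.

1.28 mm

ΔT = 58.6 K
stainless steel: ΔL = 1.7×10⁻⁵ × 2.864 m × 58.6 = 2.8531×10⁻³ m = 2.8531 mm
ordinary glass: ΔL = 94×10⁻⁷ × 2.864 m × 58.6 = 1.5776×10⁻³ m = 1.5776 mm
difference = 2.8531 − 1.5776 = 1.2755 mm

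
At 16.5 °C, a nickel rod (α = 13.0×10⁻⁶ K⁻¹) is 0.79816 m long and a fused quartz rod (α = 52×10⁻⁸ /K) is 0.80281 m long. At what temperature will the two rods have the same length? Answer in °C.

Equal length when α₁L₁ΔT − α₂L₂ΔT = L₂ − L₁ = 4.65×10⁻³ m
α₁L₁ = 1.037608×10⁻⁵, α₂L₂ = 4.174612×10⁻⁷ → Δ(αL) = 9.9586188×10⁻⁶ m/K
ΔT = 4.65×10⁻³ / 9.9586188×10⁻⁶ = 466.932 K, so T = 16.5 + 466.932 = 483.432 °C

T = 483.4 °C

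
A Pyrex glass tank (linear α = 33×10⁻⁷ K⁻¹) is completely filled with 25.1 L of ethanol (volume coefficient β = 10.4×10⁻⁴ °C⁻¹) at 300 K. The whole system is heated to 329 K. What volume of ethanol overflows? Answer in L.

The tank also expands: β_container ≈ 3α = 9.9×10⁻⁶ /K
Net overflow = V₀(β_liq − 3α_cont)ΔT
β − 3α = 1.04×10⁻³ − 9.9×10⁻⁶ = 1.0301×10⁻³ /K; ΔT = 29 K
ΔV = 25.1 × 1.0301×10⁻³ × 29 = 0.750 L

0.750 L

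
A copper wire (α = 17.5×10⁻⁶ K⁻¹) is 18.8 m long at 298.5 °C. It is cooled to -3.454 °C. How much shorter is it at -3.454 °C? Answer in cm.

ΔL = 9.93 cm

|ΔT| = |-3.454 − 298.5| = 301.954 K
ΔL = αL₀ΔT = (17.5×10⁻⁶)(18.8)(301.954) = 9.93×10⁻² m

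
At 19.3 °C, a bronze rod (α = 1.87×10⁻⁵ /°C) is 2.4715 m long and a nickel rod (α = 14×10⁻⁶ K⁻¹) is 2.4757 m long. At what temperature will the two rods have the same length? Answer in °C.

T = 382.7 °C

L₁(1 + α₁ΔT) = L₂(1 + α₂ΔT) ⇒ ΔT = (L₂ − L₁)/(α₁L₁ − α₂L₂)
L₂ − L₁ = 2.4757 − 2.4715 = 4.20×10⁻³ m
α₁L₁ − α₂L₂ = 1.87×10⁻⁵×2.4715 − 14×10⁻⁶×2.4757 = 1.155725×10⁻⁵ m/K
ΔT = 4.20×10⁻³ / 1.155725×10⁻⁵ = 363.408 K
T = 19.3 + 363.408 = 382.708 °C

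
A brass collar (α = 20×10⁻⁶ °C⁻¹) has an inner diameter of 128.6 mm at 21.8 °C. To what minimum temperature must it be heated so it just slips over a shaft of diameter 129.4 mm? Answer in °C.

Required Δd = 129.4 − 128.6 = 0.8 mm
Δd = αd₀ΔT ⇒ ΔT = Δd/(αd₀) = 0.8 / (20×10⁻⁶ × 128.6) = 311.04 K
T_min = 21.8 + 311.04 = 332.84 °C

T = 333 °C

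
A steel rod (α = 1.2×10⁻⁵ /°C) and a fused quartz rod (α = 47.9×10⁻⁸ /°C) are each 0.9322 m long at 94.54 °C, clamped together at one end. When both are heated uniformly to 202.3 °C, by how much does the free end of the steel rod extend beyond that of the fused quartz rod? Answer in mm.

ΔT = 107.76 K
steel: ΔL = 1.2×10⁻⁵ × 0.9322 m × 107.76 = 1.2054×10⁻³ m = 1.2054 mm
fused quartz: ΔL = 47.9×10⁻⁸ × 0.9322 m × 107.76 = 4.8117×10⁻⁵ m = 0.048117 mm
difference = 1.2054 − 0.048117 = 1.157283 mm

1.16 mm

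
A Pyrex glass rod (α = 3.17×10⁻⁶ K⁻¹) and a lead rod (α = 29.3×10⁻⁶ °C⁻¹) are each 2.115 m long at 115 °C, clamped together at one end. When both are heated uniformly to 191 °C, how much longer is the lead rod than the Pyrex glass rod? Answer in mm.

ΔT = 76 K
Pyrex glass: ΔL = 3.17×10⁻⁶ × 2.115 m × 76 = 5.0955×10⁻⁴ m = 0.50955 mm
lead: ΔL = 29.3×10⁻⁶ × 2.115 m × 76 = 4.7097×10⁻³ m = 4.7097 mm
difference = 4.7097 − 0.50955 = 4.20015 mm

4.20 mm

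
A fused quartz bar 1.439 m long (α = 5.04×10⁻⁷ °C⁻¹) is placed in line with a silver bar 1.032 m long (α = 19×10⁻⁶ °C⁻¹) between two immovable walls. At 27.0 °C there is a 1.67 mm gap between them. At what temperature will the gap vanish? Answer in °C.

T = 109 °C

Gap closes when ΔL₁ + ΔL₂ = 1.67 mm = 1.67×10⁻³ m
(α₁L₁ + α₂L₂)ΔT = g
α₁L₁ + α₂L₂ = 5.04×10⁻⁷×1.439 + 19×10⁻⁶×1.032 = 2.0333256×10⁻⁵ m/K
ΔT = 1.67×10⁻³ / 2.0333256×10⁻⁵ = 82.13 K
T = 27.0 + 82.13 = 109.13 °C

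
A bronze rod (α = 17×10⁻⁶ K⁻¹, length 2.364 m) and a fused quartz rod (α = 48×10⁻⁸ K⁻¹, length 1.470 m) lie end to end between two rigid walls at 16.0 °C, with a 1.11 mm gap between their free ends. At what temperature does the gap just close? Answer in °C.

T = 43.1 °C

α₁L₁ = 4.0188×10⁻⁵ m/K, α₂L₂ = 7.056×10⁻⁷ m/K → total 4.08936×10⁻⁵ m/K
ΔT = g/(α₁L₁+α₂L₂) = 1.11×10⁻³ / 4.08936×10⁻⁵ = 27.144 K
T = 16.0 + 27.144 = 43.144 °C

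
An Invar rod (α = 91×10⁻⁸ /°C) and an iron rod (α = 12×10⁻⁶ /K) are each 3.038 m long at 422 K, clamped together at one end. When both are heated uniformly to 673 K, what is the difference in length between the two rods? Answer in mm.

8.46 mm

ΔT = 251 K
Invar: ΔL = 91×10⁻⁸ × 3.038 m × 251 = 6.9391×10⁻⁴ m = 0.69391 mm
iron: ΔL = 12×10⁻⁶ × 3.038 m × 251 = 9.1505×10⁻³ m = 9.1505 mm
difference = 9.1505 − 0.69391 = 8.45659 mm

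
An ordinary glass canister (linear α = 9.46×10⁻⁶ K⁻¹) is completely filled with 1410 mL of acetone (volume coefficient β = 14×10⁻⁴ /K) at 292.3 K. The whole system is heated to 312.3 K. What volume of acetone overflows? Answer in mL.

38.7 mL

The canister also expands: β_container ≈ 3α = 2.838×10⁻⁵ /K
Net overflow = V₀(β_liq − 3α_cont)ΔT
β − 3α = 1.40×10⁻³ − 2.838×10⁻⁵ = 1.37162×10⁻³ /K; ΔT = 20.0 K
ΔV = 1410 × 1.37162×10⁻³ × 20.0 = 38.7 mL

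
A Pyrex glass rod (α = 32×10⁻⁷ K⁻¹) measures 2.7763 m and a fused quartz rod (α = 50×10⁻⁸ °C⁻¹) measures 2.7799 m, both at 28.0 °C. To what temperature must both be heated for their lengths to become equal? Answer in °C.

L₁(1 + α₁ΔT) = L₂(1 + α₂ΔT) ⇒ ΔT = (L₂ − L₁)/(α₁L₁ − α₂L₂)
L₂ − L₁ = 2.7799 − 2.7763 = 3.60×10⁻³ m
α₁L₁ − α₂L₂ = 32×10⁻⁷×2.7763 − 50×10⁻⁸×2.7799 = 7.49421×10⁻⁶ m/K
ΔT = 3.60×10⁻³ / 7.49421×10⁻⁶ = 480.371 K
T = 28.0 + 480.371 = 508.371 °C

T = 508.4 °C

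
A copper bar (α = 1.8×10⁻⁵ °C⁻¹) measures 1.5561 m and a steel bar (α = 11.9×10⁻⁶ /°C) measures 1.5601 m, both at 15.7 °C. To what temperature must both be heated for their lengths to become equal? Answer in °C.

Equal length when α₁L₁ΔT − α₂L₂ΔT = L₂ − L₁ = 4.00×10⁻³ m
α₁L₁ = 2.80098×10⁻⁵, α₂L₂ = 1.856519×10⁻⁵ → Δ(αL) = 9.44461×10⁻⁶ m/K
ΔT = 4.00×10⁻³ / 9.44461×10⁻⁶ = 423.522 K, so T = 15.7 + 423.522 = 439.222 °C

T = 439.2 °C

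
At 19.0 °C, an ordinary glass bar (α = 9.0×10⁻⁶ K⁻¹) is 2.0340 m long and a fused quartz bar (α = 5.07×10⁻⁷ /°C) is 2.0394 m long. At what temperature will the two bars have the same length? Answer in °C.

T = 331.6 °C

Equal length when α₁L₁ΔT − α₂L₂ΔT = L₂ − L₁ = 5.40×10⁻³ m
α₁L₁ = 1.8306×10⁻⁵, α₂L₂ = 1.0339758×10⁻⁶ → Δ(αL) = 1.72720242×10⁻⁵ m/K
ΔT = 5.40×10⁻³ / 1.72720242×10⁻⁵ = 312.644 K, so T = 19.0 + 312.644 = 331.644 °C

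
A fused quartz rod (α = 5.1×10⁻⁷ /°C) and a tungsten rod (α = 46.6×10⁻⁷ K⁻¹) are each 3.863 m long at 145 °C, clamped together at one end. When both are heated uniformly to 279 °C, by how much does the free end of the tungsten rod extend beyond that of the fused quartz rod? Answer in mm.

2.15 mm

ΔT = 134 K
fused quartz: ΔL = 5.1×10⁻⁷ × 3.863 m × 134 = 2.6400×10⁻⁴ m = 0.26400 mm
tungsten: ΔL = 46.6×10⁻⁷ × 3.863 m × 134 = 2.4122×10⁻³ m = 2.4122 mm
difference = 2.4122 − 0.26400 = 2.1482 mm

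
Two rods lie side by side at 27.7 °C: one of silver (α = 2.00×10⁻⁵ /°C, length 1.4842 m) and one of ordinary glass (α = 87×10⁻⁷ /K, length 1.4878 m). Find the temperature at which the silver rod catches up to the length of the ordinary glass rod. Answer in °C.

T = 242.8 °C

Equal length when α₁L₁ΔT − α₂L₂ΔT = L₂ − L₁ = 3.60×10⁻³ m
α₁L₁ = 2.9684×10⁻⁵, α₂L₂ = 1.294386×10⁻⁵ → Δ(αL) = 1.674014×10⁻⁵ m/K
ΔT = 3.60×10⁻³ / 1.674014×10⁻⁵ = 215.052 K, so T = 27.7 + 215.052 = 242.752 °C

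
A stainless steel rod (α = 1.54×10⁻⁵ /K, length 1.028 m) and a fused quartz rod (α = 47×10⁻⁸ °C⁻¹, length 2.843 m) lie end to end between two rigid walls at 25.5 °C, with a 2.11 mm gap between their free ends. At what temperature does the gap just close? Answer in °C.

T = 148 °C

Gap closes when ΔL₁ + ΔL₂ = 2.11 mm = 2.11×10⁻³ m
(α₁L₁ + α₂L₂)ΔT = g
α₁L₁ + α₂L₂ = 1.54×10⁻⁵×1.028 + 47×10⁻⁸×2.843 = 1.716741×10⁻⁵ m/K
ΔT = 2.11×10⁻³ / 1.716741×10⁻⁵ = 122.91 K
T = 25.5 + 122.91 = 148.41 °C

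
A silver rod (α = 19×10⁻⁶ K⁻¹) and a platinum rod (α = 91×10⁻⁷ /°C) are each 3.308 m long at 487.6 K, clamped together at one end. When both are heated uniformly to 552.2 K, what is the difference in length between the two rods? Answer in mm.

ΔT = 64.6 K
silver: ΔL = 19×10⁻⁶ × 3.308 m × 64.6 = 4.0602×10⁻³ m = 4.0602 mm
platinum: ΔL = 91×10⁻⁷ × 3.308 m × 64.6 = 1.9446×10⁻³ m = 1.9446 mm
difference = 4.0602 − 1.9446 = 2.1156 mm

2.12 mm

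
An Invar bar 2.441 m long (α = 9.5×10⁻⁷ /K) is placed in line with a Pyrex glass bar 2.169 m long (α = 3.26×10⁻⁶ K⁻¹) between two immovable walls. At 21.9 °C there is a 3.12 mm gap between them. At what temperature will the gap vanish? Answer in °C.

T = 354 °C

Gap closes when ΔL₁ + ΔL₂ = 3.12 mm = 3.12×10⁻³ m
(α₁L₁ + α₂L₂)ΔT = g
α₁L₁ + α₂L₂ = 9.5×10⁻⁷×2.441 + 3.26×10⁻⁶×2.169 = 9.38989×10⁻⁶ m/K
ΔT = 3.12×10⁻³ / 9.38989×10⁻⁶ = 332.27 K
T = 21.9 + 332.27 = 354.17 °C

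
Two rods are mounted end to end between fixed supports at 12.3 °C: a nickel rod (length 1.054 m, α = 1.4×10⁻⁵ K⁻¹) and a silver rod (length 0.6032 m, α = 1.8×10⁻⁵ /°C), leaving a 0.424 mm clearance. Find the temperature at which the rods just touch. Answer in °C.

T = 28.9 °C

Gap closes when ΔL₁ + ΔL₂ = 0.424 mm = 4.24×10⁻⁴ m
(α₁L₁ + α₂L₂)ΔT = g
α₁L₁ + α₂L₂ = 1.4×10⁻⁵×1.054 + 1.8×10⁻⁵×0.6032 = 2.56136×10⁻⁵ m/K
ΔT = 4.24×10⁻⁴ / 2.56136×10⁻⁵ = 16.554 K
T = 12.3 + 16.554 = 28.854 °C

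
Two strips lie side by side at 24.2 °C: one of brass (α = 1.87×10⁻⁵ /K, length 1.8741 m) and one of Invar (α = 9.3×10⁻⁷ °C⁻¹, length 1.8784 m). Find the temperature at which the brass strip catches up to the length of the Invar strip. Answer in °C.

Equal length when α₁L₁ΔT − α₂L₂ΔT = L₂ − L₁ = 4.30×10⁻³ m
α₁L₁ = 3.504567×10⁻⁵, α₂L₂ = 1.746912×10⁻⁶ → Δ(αL) = 3.3298758×10⁻⁵ m/K
ΔT = 4.30×10⁻³ / 3.3298758×10⁻⁵ = 129.134 K, so T = 24.2 + 129.134 = 153.334 °C

T = 153.3 °C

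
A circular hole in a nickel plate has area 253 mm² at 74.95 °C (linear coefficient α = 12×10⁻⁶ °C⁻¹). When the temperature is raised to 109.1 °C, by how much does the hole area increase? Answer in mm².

ΔA = 0.207 mm²

Area coefficient ≈ 2α; |ΔT| = 34.15 K
ΔA = 2αA₀ΔT = 2(12×10⁻⁶)(253)(34.15) = 0.207 mm²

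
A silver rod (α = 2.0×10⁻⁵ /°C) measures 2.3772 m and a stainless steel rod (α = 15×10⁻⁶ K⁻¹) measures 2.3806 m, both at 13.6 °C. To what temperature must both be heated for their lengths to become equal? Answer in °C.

T = 300.9 °C

Equal length when α₁L₁ΔT − α₂L₂ΔT = L₂ − L₁ = 3.40×10⁻³ m
α₁L₁ = 4.7544×10⁻⁵, α₂L₂ = 3.5709×10⁻⁵ → Δ(αL) = 1.1835×10⁻⁵ m/K
ΔT = 3.40×10⁻³ / 1.1835×10⁻⁵ = 287.283 K, so T = 13.6 + 287.283 = 300.883 °C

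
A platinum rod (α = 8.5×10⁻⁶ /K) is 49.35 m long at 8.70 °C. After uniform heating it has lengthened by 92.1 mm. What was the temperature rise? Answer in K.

ΔL = αL₀ΔT ⇒ ΔT = ΔL / (αL₀)
ΔT = 92.1×10⁻³ m / (8.5×10⁻⁶ × 49.35 m) = 219.56 K

ΔT = 220 K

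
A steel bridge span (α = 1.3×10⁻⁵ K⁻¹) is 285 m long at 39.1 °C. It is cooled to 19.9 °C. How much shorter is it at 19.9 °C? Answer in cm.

ΔL = 7.11 cm

|ΔT| = |19.9 − 39.1| = 19.2 K
ΔL = αL₀ΔT = (1.3×10⁻⁵)(285)(19.2) = 7.11×10⁻² m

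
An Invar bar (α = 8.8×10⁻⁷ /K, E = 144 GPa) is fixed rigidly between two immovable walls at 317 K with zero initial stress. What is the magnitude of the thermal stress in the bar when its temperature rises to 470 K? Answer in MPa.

Fully constrained: the free strain ε = αΔT is blocked, so σ = Eε = EαΔT.
|ΔT| = 153 K
σ = 144×10⁹ × 8.8×10⁻⁷ × 153 = 1.94×10⁷ Pa

σ = 19.4 MPa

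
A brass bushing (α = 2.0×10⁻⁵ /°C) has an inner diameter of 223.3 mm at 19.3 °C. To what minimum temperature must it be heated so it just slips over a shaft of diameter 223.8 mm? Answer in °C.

Required Δd = 223.8 − 223.3 = 0.5 mm
Δd = αd₀ΔT ⇒ ΔT = Δd/(αd₀) = 0.5 / (2.0×10⁻⁵ × 223.3) = 111.96 K
T_min = 19.3 + 111.96 = 131.26 °C

T = 131 °C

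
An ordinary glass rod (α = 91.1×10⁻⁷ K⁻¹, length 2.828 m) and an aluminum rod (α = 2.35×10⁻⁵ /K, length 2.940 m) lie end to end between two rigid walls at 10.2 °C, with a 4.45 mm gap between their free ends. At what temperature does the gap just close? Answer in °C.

α₁L₁ = 2.576308×10⁻⁵ m/K, α₂L₂ = 6.909×10⁻⁵ m/K → total 9.485308×10⁻⁵ m/K
ΔT = g/(α₁L₁+α₂L₂) = 4.45×10⁻³ / 9.485308×10⁻⁵ = 46.915 K
T = 10.2 + 46.915 = 57.115 °C

T = 57.1 °C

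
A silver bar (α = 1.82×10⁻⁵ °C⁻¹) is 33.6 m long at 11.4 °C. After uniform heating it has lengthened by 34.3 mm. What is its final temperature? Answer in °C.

T = 67.5 °C

ΔL = αL₀ΔT ⇒ ΔT = ΔL / (αL₀)
ΔT = 34.3×10⁻³ m / (1.82×10⁻⁵ × 33.6 m) = 56.090 K
T = 11.4 + 56.090 = 67.490 °C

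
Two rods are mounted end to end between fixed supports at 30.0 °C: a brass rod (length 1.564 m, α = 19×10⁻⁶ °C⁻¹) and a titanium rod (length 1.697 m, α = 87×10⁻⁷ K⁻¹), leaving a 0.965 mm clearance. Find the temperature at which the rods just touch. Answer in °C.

α₁L₁ = 2.9716×10⁻⁵ m/K, α₂L₂ = 1.47639×10⁻⁵ m/K → total 4.44799×10⁻⁵ m/K
ΔT = g/(α₁L₁+α₂L₂) = 9.65×10⁻⁴ / 4.44799×10⁻⁵ = 21.695 K
T = 30.0 + 21.695 = 51.695 °C

T = 51.7 °C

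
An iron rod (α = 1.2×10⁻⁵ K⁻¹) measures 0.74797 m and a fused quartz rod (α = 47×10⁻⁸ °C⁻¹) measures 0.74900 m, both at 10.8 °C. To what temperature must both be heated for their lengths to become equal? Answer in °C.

Equal length when α₁L₁ΔT − α₂L₂ΔT = L₂ − L₁ = 1.03×10⁻³ m
α₁L₁ = 8.97564×10⁻⁶, α₂L₂ = 3.5203×10⁻⁷ → Δ(αL) = 8.62361×10⁻⁶ m/K
ΔT = 1.03×10⁻³ / 8.62361×10⁻⁶ = 119.440 K, so T = 10.8 + 119.440 = 130.240 °C

T = 130.2 °C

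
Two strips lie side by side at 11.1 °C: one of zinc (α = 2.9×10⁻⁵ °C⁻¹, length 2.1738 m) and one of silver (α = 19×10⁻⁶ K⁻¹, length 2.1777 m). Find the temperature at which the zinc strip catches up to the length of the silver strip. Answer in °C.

L₁(1 + α₁ΔT) = L₂(1 + α₂ΔT) ⇒ ΔT = (L₂ − L₁)/(α₁L₁ − α₂L₂)
L₂ − L₁ = 2.1777 − 2.1738 = 3.90×10⁻³ m
α₁L₁ − α₂L₂ = 2.9×10⁻⁵×2.1738 − 19×10⁻⁶×2.1777 = 2.16639×10⁻⁵ m/K
ΔT = 3.90×10⁻³ / 2.16639×10⁻⁵ = 180.023 K
T = 11.1 + 180.023 = 191.123 °C

T = 191.1 °C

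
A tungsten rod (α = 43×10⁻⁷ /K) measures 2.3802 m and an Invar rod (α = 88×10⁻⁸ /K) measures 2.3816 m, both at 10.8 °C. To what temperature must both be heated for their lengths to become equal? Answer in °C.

L₁(1 + α₁ΔT) = L₂(1 + α₂ΔT) ⇒ ΔT = (L₂ − L₁)/(α₁L₁ − α₂L₂)
L₂ − L₁ = 2.3816 − 2.3802 = 1.40×10⁻³ m
α₁L₁ − α₂L₂ = 43×10⁻⁷×2.3802 − 88×10⁻⁸×2.3816 = 8.139052×10⁻⁶ m/K
ΔT = 1.40×10⁻³ / 8.139052×10⁻⁶ = 172.010 K
T = 10.8 + 172.010 = 182.810 °C

T = 182.8 °C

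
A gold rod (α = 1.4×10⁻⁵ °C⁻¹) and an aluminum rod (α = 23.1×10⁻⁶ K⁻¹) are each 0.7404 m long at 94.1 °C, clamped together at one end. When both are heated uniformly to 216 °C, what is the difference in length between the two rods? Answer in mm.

ΔT = 121.9 K
gold: ΔL = 1.4×10⁻⁵ × 0.7404 m × 121.9 = 1.2636×10⁻³ m = 1.2636 mm
aluminum: ΔL = 23.1×10⁻⁶ × 0.7404 m × 121.9 = 2.0849×10⁻³ m = 2.0849 mm
difference = 2.0849 − 1.2636 = 0.8213 mm

0.821 mm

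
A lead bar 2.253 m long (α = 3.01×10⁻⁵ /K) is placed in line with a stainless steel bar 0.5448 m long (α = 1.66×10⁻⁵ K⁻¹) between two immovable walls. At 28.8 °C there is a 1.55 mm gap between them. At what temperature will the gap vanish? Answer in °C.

T = 49.0 °C

Gap closes when ΔL₁ + ΔL₂ = 1.55 mm = 1.55×10⁻³ m
(α₁L₁ + α₂L₂)ΔT = g
α₁L₁ + α₂L₂ = 3.01×10⁻⁵×2.253 + 1.66×10⁻⁵×0.5448 = 7.685898×10⁻⁵ m/K
ΔT = 1.55×10⁻³ / 7.685898×10⁻⁵ = 20.167 K
T = 28.8 + 20.167 = 48.967 °C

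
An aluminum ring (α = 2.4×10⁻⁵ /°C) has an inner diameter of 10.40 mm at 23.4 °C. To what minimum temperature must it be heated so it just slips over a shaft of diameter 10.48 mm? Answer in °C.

Required Δd = 10.48 − 10.40 = 0.08 mm
Δd = αd₀ΔT ⇒ ΔT = Δd/(αd₀) = 0.08 / (2.4×10⁻⁵ × 10.40) = 320.51 K
T_min = 23.4 + 320.51 = 343.91 °C

T = 344 °C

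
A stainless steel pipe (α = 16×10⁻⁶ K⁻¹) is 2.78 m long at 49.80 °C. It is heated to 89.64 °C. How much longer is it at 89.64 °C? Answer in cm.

ΔL = 0.177 cm

|ΔT| = |89.64 − 49.80| = 39.84 K
ΔL = αL₀ΔT = (16×10⁻⁶)(2.78)(39.84) = 1.77×10⁻³ m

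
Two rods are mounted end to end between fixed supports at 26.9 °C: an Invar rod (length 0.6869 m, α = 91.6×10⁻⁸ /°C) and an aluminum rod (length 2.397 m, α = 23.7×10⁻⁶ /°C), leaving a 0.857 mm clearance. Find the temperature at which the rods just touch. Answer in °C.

Gap closes when ΔL₁ + ΔL₂ = 0.857 mm = 8.57×10⁻⁴ m
(α₁L₁ + α₂L₂)ΔT = g
α₁L₁ + α₂L₂ = 91.6×10⁻⁸×0.6869 + 23.7×10⁻⁶×2.397 = 5.74381004×10⁻⁵ m/K
ΔT = 8.57×10⁻⁴ / 5.74381004×10⁻⁵ = 14.920 K
T = 26.9 + 14.920 = 41.820 °C

T = 41.8 °C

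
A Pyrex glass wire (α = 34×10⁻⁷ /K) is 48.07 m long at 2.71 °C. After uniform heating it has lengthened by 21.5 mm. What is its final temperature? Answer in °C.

T = 134 °C

ΔL = αL₀ΔT ⇒ ΔT = ΔL / (αL₀)
ΔT = 21.5×10⁻³ m / (34×10⁻⁷ × 48.07 m) = 131.55 K
T = 2.71 + 131.55 = 134.26 °C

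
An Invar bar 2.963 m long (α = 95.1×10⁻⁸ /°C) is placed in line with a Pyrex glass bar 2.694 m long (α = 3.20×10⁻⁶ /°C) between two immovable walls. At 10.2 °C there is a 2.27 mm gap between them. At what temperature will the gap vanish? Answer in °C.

T = 209 °C

Gap closes when ΔL₁ + ΔL₂ = 2.27 mm = 2.27×10⁻³ m
(α₁L₁ + α₂L₂)ΔT = g
α₁L₁ + α₂L₂ = 95.1×10⁻⁸×2.963 + 3.20×10⁻⁶×2.694 = 1.1438613×10⁻⁵ m/K
ΔT = 2.27×10⁻³ / 1.1438613×10⁻⁵ = 198.45 K
T = 10.2 + 198.45 = 208.65 °C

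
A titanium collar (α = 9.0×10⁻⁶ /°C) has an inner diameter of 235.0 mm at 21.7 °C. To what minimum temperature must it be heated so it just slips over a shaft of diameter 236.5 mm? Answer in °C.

T = 731 °C

Required Δd = 236.5 − 235.0 = 1.5 mm
Δd = αd₀ΔT ⇒ ΔT = Δd/(αd₀) = 1.5 / (9.0×10⁻⁶ × 235.0) = 709.22 K
T_min = 21.7 + 709.22 = 730.92 °C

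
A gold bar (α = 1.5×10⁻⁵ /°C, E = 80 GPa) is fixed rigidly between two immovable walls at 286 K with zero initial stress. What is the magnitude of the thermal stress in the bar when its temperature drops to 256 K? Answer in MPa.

σ = 36.0 MPa

Fully constrained: the free strain ε = αΔT is blocked, so σ = Eε = EαΔT.
|ΔT| = 30 K
σ = 80.0×10⁹ × 1.5×10⁻⁵ × 30 = 3.60×10⁷ Pa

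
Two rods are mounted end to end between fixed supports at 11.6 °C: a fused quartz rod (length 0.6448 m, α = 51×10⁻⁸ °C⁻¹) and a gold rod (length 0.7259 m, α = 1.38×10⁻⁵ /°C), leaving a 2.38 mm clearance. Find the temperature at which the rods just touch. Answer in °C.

Gap closes when ΔL₁ + ΔL₂ = 2.38 mm = 2.38×10⁻³ m
(α₁L₁ + α₂L₂)ΔT = g
α₁L₁ + α₂L₂ = 51×10⁻⁸×0.6448 + 1.38×10⁻⁵×0.7259 = 1.0346268×10⁻⁵ m/K
ΔT = 2.38×10⁻³ / 1.0346268×10⁻⁵ = 230.03 K
T = 11.6 + 230.03 = 241.63 °C

T = 242 °C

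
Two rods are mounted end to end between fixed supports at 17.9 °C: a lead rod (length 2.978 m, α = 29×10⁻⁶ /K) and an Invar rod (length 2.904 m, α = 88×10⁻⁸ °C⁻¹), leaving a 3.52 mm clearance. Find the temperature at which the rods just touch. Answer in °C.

Gap closes when ΔL₁ + ΔL₂ = 3.52 mm = 3.52×10⁻³ m
(α₁L₁ + α₂L₂)ΔT = g
α₁L₁ + α₂L₂ = 29×10⁻⁶×2.978 + 88×10⁻⁸×2.904 = 8.891752×10⁻⁵ m/K
ΔT = 3.52×10⁻³ / 8.891752×10⁻⁵ = 39.587 K
T = 17.9 + 39.587 = 57.487 °C

T = 57.5 °C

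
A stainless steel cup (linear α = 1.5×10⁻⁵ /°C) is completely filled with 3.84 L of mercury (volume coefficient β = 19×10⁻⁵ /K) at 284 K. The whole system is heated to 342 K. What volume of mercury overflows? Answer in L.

The cup also expands: β_container ≈ 3α = 4.5×10⁻⁵ /K
Net overflow = V₀(β_liq − 3α_cont)ΔT
β − 3α = 1.90×10⁻⁴ − 4.5×10⁻⁵ = 1.45×10⁻⁴ /K; ΔT = 58 K
ΔV = 3.84 × 1.45×10⁻⁴ × 58 = 0.0323 L

0.0323 L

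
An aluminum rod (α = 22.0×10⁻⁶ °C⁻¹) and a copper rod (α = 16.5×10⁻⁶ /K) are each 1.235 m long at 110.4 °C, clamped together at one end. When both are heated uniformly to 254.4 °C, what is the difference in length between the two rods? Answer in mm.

0.978 mm

ΔT = 144.0 K
aluminum: ΔL = 22.0×10⁻⁶ × 1.235 m × 144.0 = 3.9125×10⁻³ m = 3.9125 mm
copper: ΔL = 16.5×10⁻⁶ × 1.235 m × 144.0 = 2.9344×10⁻³ m = 2.9344 mm
difference = 3.9125 − 2.9344 = 0.9781 mm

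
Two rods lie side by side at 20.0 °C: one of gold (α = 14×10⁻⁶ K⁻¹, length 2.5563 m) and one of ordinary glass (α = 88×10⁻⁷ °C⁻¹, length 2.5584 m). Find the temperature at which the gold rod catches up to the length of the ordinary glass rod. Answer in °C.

T = 178.2 °C

L₁(1 + α₁ΔT) = L₂(1 + α₂ΔT) ⇒ ΔT = (L₂ − L₁)/(α₁L₁ − α₂L₂)
L₂ − L₁ = 2.5584 − 2.5563 = 2.10×10⁻³ m
α₁L₁ − α₂L₂ = 14×10⁻⁶×2.5563 − 88×10⁻⁷×2.5584 = 1.327428×10⁻⁵ m/K
ΔT = 2.10×10⁻³ / 1.327428×10⁻⁵ = 158.201 K
T = 20.0 + 158.201 = 178.201 °C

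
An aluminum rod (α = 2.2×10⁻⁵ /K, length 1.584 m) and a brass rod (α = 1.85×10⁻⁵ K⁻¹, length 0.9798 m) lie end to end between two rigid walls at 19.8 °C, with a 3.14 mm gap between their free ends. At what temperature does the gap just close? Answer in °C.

α₁L₁ = 3.4848×10⁻⁵ m/K, α₂L₂ = 1.81263×10⁻⁵ m/K → total 5.29743×10⁻⁵ m/K
ΔT = g/(α₁L₁+α₂L₂) = 3.14×10⁻³ / 5.29743×10⁻⁵ = 59.274 K
T = 19.8 + 59.274 = 79.074 °C

T = 79.1 °C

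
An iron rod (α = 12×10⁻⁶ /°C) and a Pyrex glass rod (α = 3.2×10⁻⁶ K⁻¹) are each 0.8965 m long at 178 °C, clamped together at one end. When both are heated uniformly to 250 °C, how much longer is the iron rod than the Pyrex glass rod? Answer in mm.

ΔT = 72 K
iron: ΔL = 12×10⁻⁶ × 0.8965 m × 72 = 7.7458×10⁻⁴ m = 0.77458 mm
Pyrex glass: ΔL = 3.2×10⁻⁶ × 0.8965 m × 72 = 2.0655×10⁻⁴ m = 0.20655 mm
difference = 0.77458 − 0.20655 = 0.56803 mm

0.568 mm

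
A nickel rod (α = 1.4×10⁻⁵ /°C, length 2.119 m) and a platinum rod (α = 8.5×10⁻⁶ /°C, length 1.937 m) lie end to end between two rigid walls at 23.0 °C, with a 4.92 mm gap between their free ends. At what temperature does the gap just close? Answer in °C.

T = 130 °C

α₁L₁ = 2.9666×10⁻⁵ m/K, α₂L₂ = 1.64645×10⁻⁵ m/K → total 4.61305×10⁻⁵ m/K
ΔT = g/(α₁L₁+α₂L₂) = 4.92×10⁻³ / 4.61305×10⁻⁵ = 106.65 K
T = 23.0 + 106.65 = 129.65 °C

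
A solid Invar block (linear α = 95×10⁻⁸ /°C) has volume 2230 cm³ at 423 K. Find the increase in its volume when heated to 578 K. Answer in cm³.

Isotropic solid: β ≈ 3α = 2.8×10⁻⁶ /K; ΔT = 155 K
ΔV = 3αV₀ΔT = 3(95×10⁻⁸)(2230)(155) = 0.985 cm³

ΔV = 0.985 cm³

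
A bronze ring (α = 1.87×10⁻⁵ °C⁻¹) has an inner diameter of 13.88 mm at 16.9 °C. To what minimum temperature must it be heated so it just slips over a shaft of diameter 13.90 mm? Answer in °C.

Required Δd = 13.90 − 13.88 = 0.02 mm
Δd = αd₀ΔT ⇒ ΔT = Δd/(αd₀) = 0.02 / (1.87×10⁻⁵ × 13.88) = 77.055 K
T_min = 16.9 + 77.055 = 93.955 °C

T = 94.0 °C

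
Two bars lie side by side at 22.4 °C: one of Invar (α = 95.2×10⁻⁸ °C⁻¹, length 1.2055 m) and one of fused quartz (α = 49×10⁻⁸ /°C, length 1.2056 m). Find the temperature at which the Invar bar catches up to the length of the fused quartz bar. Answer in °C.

Equal length when α₁L₁ΔT − α₂L₂ΔT = L₂ − L₁ = 1.00×10⁻⁴ m
α₁L₁ = 1.147636×10⁻⁶, α₂L₂ = 5.90744×10⁻⁷ → Δ(αL) = 5.56892×10⁻⁷ m/K
ΔT = 1.00×10⁻⁴ / 5.56892×10⁻⁷ = 179.568 K, so T = 22.4 + 179.568 = 201.968 °C

T = 202.0 °C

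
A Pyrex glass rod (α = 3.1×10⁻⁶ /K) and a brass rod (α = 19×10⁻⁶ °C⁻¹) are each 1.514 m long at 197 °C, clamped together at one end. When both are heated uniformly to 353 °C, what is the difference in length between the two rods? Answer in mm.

ΔT = 156 K
Pyrex glass: ΔL = 3.1×10⁻⁶ × 1.514 m × 156 = 7.3217×10⁻⁴ m = 0.73217 mm
brass: ΔL = 19×10⁻⁶ × 1.514 m × 156 = 4.4875×10⁻³ m = 4.4875 mm
difference = 4.4875 − 0.73217 = 3.75533 mm

3.76 mm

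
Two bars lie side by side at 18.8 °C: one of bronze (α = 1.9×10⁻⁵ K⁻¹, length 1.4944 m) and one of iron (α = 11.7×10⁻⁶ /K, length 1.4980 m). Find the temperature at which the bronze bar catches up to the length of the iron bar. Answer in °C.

L₁(1 + α₁ΔT) = L₂(1 + α₂ΔT) ⇒ ΔT = (L₂ − L₁)/(α₁L₁ − α₂L₂)
L₂ − L₁ = 1.4980 − 1.4944 = 3.60×10⁻³ m
α₁L₁ − α₂L₂ = 1.9×10⁻⁵×1.4944 − 11.7×10⁻⁶×1.4980 = 1.0867×10⁻⁵ m/K
ΔT = 3.60×10⁻³ / 1.0867×10⁻⁵ = 331.278 K
T = 18.8 + 331.278 = 350.078 °C

T = 350.1 °C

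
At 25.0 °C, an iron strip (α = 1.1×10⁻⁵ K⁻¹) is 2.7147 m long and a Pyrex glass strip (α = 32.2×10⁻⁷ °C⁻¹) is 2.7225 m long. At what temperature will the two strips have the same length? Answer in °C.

L₁(1 + α₁ΔT) = L₂(1 + α₂ΔT) ⇒ ΔT = (L₂ − L₁)/(α₁L₁ − α₂L₂)
L₂ − L₁ = 2.7225 − 2.7147 = 7.80×10⁻³ m
α₁L₁ − α₂L₂ = 1.1×10⁻⁵×2.7147 − 32.2×10⁻⁷×2.7225 = 2.109525×10⁻⁵ m/K
ΔT = 7.80×10⁻³ / 2.109525×10⁻⁵ = 369.751 K
T = 25.0 + 369.751 = 394.751 °C

T = 394.8 °C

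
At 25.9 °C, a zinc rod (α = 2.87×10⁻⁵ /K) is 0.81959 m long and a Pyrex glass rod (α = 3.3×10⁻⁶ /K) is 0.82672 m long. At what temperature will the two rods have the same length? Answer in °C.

L₁(1 + α₁ΔT) = L₂(1 + α₂ΔT) ⇒ ΔT = (L₂ − L₁)/(α₁L₁ − α₂L₂)
L₂ − L₁ = 0.82672 − 0.81959 = 7.13×10⁻³ m
α₁L₁ − α₂L₂ = 2.87×10⁻⁵×0.81959 − 3.3×10⁻⁶×0.82672 = 2.0794057×10⁻⁵ m/K
ΔT = 7.13×10⁻³ / 2.0794057×10⁻⁵ = 342.886 K
T = 25.9 + 342.886 = 368.786 °C

T = 368.8 °C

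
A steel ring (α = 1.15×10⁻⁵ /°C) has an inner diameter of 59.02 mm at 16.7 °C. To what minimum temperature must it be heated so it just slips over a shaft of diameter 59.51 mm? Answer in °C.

Required Δd = 59.51 − 59.02 = 0.49 mm
Δd = αd₀ΔT ⇒ ΔT = Δd/(αd₀) = 0.49 / (1.15×10⁻⁵ × 59.02) = 721.94 K
T_min = 16.7 + 721.94 = 738.64 °C

T = 739 °C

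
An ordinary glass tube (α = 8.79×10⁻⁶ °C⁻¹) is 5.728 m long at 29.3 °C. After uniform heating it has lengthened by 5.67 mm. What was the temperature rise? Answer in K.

ΔT = 113 K

ΔL = αL₀ΔT ⇒ ΔT = ΔL / (αL₀)
ΔT = 5.67×10⁻³ m / (8.79×10⁻⁶ × 5.728 m) = 112.61 K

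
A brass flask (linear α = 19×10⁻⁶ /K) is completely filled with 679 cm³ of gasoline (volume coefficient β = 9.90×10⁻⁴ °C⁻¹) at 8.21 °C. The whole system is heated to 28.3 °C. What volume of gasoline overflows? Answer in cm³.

The flask also expands: β_container ≈ 3α = 5.7×10⁻⁵ /K
Net overflow = V₀(β_liq − 3α_cont)ΔT
β − 3α = 9.90×10⁻⁴ − 5.7×10⁻⁵ = 9.33×10⁻⁴ /K; ΔT = 20.09 K
ΔV = 679 × 9.33×10⁻⁴ × 20.09 = 12.7 cm³

12.7 cm³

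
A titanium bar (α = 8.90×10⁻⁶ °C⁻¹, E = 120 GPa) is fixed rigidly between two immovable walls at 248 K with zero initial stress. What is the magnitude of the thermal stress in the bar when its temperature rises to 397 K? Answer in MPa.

σ = 159 MPa

Fully constrained: the free strain ε = αΔT is blocked, so σ = Eε = EαΔT.
|ΔT| = 149 K
σ = 120×10⁹ × 8.90×10⁻⁶ × 149 = 1.59×10⁸ Pa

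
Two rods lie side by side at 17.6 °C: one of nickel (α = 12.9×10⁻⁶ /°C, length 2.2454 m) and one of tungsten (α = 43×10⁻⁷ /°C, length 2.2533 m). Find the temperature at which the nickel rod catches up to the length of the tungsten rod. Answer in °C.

T = 427.4 °C

L₁(1 + α₁ΔT) = L₂(1 + α₂ΔT) ⇒ ΔT = (L₂ − L₁)/(α₁L₁ − α₂L₂)
L₂ − L₁ = 2.2533 − 2.2454 = 7.90×10⁻³ m
α₁L₁ − α₂L₂ = 12.9×10⁻⁶×2.2454 − 43×10⁻⁷×2.2533 = 1.927647×10⁻⁵ m/K
ΔT = 7.90×10⁻³ / 1.927647×10⁻⁵ = 409.826 K
T = 17.6 + 409.826 = 427.426 °C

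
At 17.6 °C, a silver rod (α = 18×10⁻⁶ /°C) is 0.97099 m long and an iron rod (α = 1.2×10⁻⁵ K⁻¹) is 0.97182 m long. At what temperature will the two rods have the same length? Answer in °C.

T = 160.3 °C

L₁(1 + α₁ΔT) = L₂(1 + α₂ΔT) ⇒ ΔT = (L₂ − L₁)/(α₁L₁ − α₂L₂)
L₂ − L₁ = 0.97182 − 0.97099 = 8.30×10⁻⁴ m
α₁L₁ − α₂L₂ = 18×10⁻⁶×0.97099 − 1.2×10⁻⁵×0.97182 = 5.81598×10⁻⁶ m/K
ΔT = 8.30×10⁻⁴ / 5.81598×10⁻⁶ = 142.710 K
T = 17.6 + 142.710 = 160.310 °C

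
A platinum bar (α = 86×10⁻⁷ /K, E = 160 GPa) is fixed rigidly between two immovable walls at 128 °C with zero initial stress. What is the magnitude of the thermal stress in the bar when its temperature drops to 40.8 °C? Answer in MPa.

Fully constrained: the free strain ε = αΔT is blocked, so σ = Eε = EαΔT.
|ΔT| = 87.2 K
σ = 160×10⁹ × 86×10⁻⁷ × 87.2 = 1.20×10⁸ Pa

σ = 120 MPa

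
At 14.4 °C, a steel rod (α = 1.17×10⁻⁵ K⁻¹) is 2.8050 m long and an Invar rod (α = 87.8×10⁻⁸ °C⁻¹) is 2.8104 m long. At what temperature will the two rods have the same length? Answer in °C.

L₁(1 + α₁ΔT) = L₂(1 + α₂ΔT) ⇒ ΔT = (L₂ − L₁)/(α₁L₁ − α₂L₂)
L₂ − L₁ = 2.8104 − 2.8050 = 5.40×10⁻³ m
α₁L₁ − α₂L₂ = 1.17×10⁻⁵×2.8050 − 87.8×10⁻⁸×2.8104 = 3.03509688×10⁻⁵ m/K
ΔT = 5.40×10⁻³ / 3.03509688×10⁻⁵ = 177.919 K
T = 14.4 + 177.919 = 192.319 °C

T = 192.3 °C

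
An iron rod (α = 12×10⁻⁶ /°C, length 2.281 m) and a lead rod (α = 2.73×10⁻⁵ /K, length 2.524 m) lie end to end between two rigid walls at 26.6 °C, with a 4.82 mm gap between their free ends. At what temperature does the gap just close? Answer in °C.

T = 76.7 °C

α₁L₁ = 2.7372×10⁻⁵ m/K, α₂L₂ = 6.89052×10⁻⁵ m/K → total 9.62772×10⁻⁵ m/K
ΔT = g/(α₁L₁+α₂L₂) = 4.82×10⁻³ / 9.62772×10⁻⁵ = 50.064 K
T = 26.6 + 50.064 = 76.664 °C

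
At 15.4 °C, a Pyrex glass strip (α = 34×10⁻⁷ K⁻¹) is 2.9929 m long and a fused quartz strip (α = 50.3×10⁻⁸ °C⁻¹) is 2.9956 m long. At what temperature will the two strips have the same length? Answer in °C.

T = 326.9 °C

L₁(1 + α₁ΔT) = L₂(1 + α₂ΔT) ⇒ ΔT = (L₂ − L₁)/(α₁L₁ − α₂L₂)
L₂ − L₁ = 2.9956 − 2.9929 = 2.70×10⁻³ m
α₁L₁ − α₂L₂ = 34×10⁻⁷×2.9929 − 50.3×10⁻⁸×2.9956 = 8.6690732×10⁻⁶ m/K
ΔT = 2.70×10⁻³ / 8.6690732×10⁻⁶ = 311.452 K
T = 15.4 + 311.452 = 326.852 °C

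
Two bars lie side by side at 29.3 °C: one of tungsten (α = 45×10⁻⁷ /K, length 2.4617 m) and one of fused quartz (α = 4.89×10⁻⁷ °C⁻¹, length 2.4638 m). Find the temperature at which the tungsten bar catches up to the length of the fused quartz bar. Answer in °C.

T = 242.0 °C

Equal length when α₁L₁ΔT − α₂L₂ΔT = L₂ − L₁ = 2.10×10⁻³ m
α₁L₁ = 1.107765×10⁻⁵, α₂L₂ = 1.2047982×10⁻⁶ → Δ(αL) = 9.8728518×10⁻⁶ m/K
ΔT = 2.10×10⁻³ / 9.8728518×10⁻⁶ = 212.704 K, so T = 29.3 + 212.704 = 242.004 °C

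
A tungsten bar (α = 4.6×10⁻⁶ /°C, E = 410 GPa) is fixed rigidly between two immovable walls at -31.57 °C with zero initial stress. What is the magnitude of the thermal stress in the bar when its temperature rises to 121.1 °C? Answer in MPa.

Fully constrained: the free strain ε = αΔT is blocked, so σ = Eε = EαΔT.
|ΔT| = 152.67 K
σ = 410×10⁹ × 4.6×10⁻⁶ × 152.67 = 2.88×10⁸ Pa

σ = 288 MPa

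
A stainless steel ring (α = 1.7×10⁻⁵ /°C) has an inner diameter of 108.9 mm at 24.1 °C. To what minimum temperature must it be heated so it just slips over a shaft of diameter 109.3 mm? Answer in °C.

Required Δd = 109.3 − 108.9 = 0.4 mm
Δd = αd₀ΔT ⇒ ΔT = Δd/(αd₀) = 0.4 / (1.7×10⁻⁵ × 108.9) = 216.06 K
T_min = 24.1 + 216.06 = 240.16 °C

T = 240 °C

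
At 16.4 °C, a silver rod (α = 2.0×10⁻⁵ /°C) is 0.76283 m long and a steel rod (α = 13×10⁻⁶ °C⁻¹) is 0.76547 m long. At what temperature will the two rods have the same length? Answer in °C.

T = 514.0 °C

L₁(1 + α₁ΔT) = L₂(1 + α₂ΔT) ⇒ ΔT = (L₂ − L₁)/(α₁L₁ − α₂L₂)
L₂ − L₁ = 0.76547 − 0.76283 = 2.64×10⁻³ m
α₁L₁ − α₂L₂ = 2.0×10⁻⁵×0.76283 − 13×10⁻⁶×0.76547 = 5.30549×10⁻⁶ m/K
ΔT = 2.64×10⁻³ / 5.30549×10⁻⁶ = 497.598 K
T = 16.4 + 497.598 = 513.998 °C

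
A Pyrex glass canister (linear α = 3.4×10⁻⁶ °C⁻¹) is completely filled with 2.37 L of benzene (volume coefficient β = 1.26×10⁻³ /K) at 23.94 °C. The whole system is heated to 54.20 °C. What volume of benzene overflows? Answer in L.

0.0896 L

The canister also expands: β_container ≈ 3α = 1.02×10⁻⁵ /K
Net overflow = V₀(β_liq − 3α_cont)ΔT
β − 3α = 1.26×10⁻³ − 1.02×10⁻⁵ = 1.2498×10⁻³ /K; ΔT = 30.26 K
ΔV = 2.37 × 1.2498×10⁻³ × 30.26 = 0.0896 L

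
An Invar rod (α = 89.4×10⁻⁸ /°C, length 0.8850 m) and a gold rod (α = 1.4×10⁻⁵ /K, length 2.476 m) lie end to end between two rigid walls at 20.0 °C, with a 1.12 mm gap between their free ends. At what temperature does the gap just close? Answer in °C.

T = 51.6 °C

Gap closes when ΔL₁ + ΔL₂ = 1.12 mm = 1.12×10⁻³ m
(α₁L₁ + α₂L₂)ΔT = g
α₁L₁ + α₂L₂ = 89.4×10⁻⁸×0.8850 + 1.4×10⁻⁵×2.476 = 3.545519×10⁻⁵ m/K
ΔT = 1.12×10⁻³ / 3.545519×10⁻⁵ = 31.589 K
T = 20.0 + 31.589 = 51.589 °C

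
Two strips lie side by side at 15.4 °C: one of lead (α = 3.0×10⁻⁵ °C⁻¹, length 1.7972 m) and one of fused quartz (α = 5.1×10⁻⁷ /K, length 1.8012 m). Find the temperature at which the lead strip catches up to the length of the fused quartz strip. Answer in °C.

T = 90.88 °C

Equal length when α₁L₁ΔT − α₂L₂ΔT = L₂ − L₁ = 4.00×10⁻³ m
α₁L₁ = 5.3916×10⁻⁵, α₂L₂ = 9.18612×10⁻⁷ → Δ(αL) = 5.2997388×10⁻⁵ m/K
ΔT = 4.00×10⁻³ / 5.2997388×10⁻⁵ = 75.4754 K, so T = 15.4 + 75.4754 = 90.8754 °C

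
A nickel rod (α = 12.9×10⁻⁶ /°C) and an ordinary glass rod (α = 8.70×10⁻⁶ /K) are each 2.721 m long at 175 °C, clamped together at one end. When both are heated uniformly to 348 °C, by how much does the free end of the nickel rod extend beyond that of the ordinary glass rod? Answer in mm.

1.98 mm

ΔT = 173 K
nickel: ΔL = 12.9×10⁻⁶ × 2.721 m × 173 = 6.0725×10⁻³ m = 6.0725 mm
ordinary glass: ΔL = 8.70×10⁻⁶ × 2.721 m × 173 = 4.0954×10⁻³ m = 4.0954 mm
difference = 6.0725 − 4.0954 = 1.9771 mm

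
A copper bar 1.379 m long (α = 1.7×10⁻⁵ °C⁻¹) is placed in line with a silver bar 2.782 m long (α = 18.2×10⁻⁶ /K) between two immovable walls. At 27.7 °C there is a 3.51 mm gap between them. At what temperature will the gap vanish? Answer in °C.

Gap closes when ΔL₁ + ΔL₂ = 3.51 mm = 3.51×10⁻³ m
(α₁L₁ + α₂L₂)ΔT = g
α₁L₁ + α₂L₂ = 1.7×10⁻⁵×1.379 + 18.2×10⁻⁶×2.782 = 7.40754×10⁻⁵ m/K
ΔT = 3.51×10⁻³ / 7.40754×10⁻⁵ = 47.384 K
T = 27.7 + 47.384 = 75.084 °C

T = 75.1 °C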